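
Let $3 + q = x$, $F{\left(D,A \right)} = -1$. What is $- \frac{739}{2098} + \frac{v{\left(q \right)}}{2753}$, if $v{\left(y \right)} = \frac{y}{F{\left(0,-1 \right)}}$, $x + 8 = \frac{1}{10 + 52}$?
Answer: $- \frac{31177054}{89524807} \approx -0.34825$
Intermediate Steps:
$x = - \frac{495}{62}$ ($x = -8 + \frac{1}{10 + 52} = -8 + \frac{1}{62} = - \frac{495}{62} \approx -7.9839$)
$q = - \frac{681}{62}$ ($q = -3 - \frac{495}{62} = - \frac{681}{62} \approx -10.984$)
$v{\left(y \right)} = - y$ ($v{\left(y \right)} = \frac{y}{-1} = y \left(-1\right) = - y$)
$- \frac{739}{2098} + \frac{v{\left(q \right)}}{2753} = - \frac{739}{2098} + \frac{\left(-1\right) \left(- \frac{681}{62}\right)}{2753} = \left(-739\right) \frac{1}{2098} + \frac{681}{62} \cdot \frac{1}{2753} = - \frac{739}{2098} + \frac{681}{170686} = - \frac{31177054}{89524807}$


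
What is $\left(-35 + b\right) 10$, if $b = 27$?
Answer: $-80$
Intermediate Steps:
$\left(-35 + b\right) 10 = \left(-35 + 27\right) 10 = \left(-8\right) 10 = -80$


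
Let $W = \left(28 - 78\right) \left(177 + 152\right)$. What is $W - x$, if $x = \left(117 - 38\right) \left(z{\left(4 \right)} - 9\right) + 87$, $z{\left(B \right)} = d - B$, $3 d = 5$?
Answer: $- \frac{46925}{3} \approx -15642.0$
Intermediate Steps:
$d = \frac{5}{3}$ ($d = \frac{1}{3} \cdot 5 = \frac{5}{3} \approx 1.6667$)
$z{\left(B \right)} = \frac{5}{3} - B$
$x = - \frac{2425}{3}$ ($x = \left(117 - 38\right) \left(\left(\frac{5}{3} - 4\right) - 9\right) + 87 = 79 \left(\left(\frac{5}{3} - 4\right) - 9\right) + 87 = 79 \left(- \frac{7}{3} - 9\right) + 87 = 79 \left(- \frac{34}{3}\right) + 87 = - \frac{2686}{3} + 87 = - \frac{2425}{3} \approx -808.33$)
$W = -16450$ ($W = \left(-50\right) 329 = -16450$)
$W - x = -16450 - - \frac{2425}{3} = -16450 + \frac{2425}{3} = - \frac{46925}{3}$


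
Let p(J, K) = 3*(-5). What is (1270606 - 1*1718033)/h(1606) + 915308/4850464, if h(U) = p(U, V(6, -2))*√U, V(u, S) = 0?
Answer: 228827/1212616 + 447427*√1606/24090 ≈ 744.51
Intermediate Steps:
p(J, K) = -15
h(U) = -15*√U
(1270606 - 1*1718033)/h(1606) + 915308/4850464 = (1270606 - 1*1718033)/((-15*√1606)) + 915308/4850464 = (1270606 - 1718033)*(-√1606/24090) + 915308*(1/4850464) = -(-447427)*√1606/24090 + 228827/1212616 = 447427*√1606/24090 + 228827/1212616 = 228827/1212616 + 447427*√1606/24090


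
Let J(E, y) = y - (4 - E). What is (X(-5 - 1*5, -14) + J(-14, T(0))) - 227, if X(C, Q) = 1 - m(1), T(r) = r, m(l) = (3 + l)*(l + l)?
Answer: -252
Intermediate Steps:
m(l) = 2*l*(3 + l) (m(l) = (3 + l)*(2*l) = 2*l*(3 + l))
X(C, Q) = -7 (X(C, Q) = 1 - 2*(3 + 1) = 1 - 2*4 = 1 - 1*8 = 1 - 8 = -7)
J(E, y) = -4 + E + y (J(E, y) = y + (-4 + E) = -4 + E + y)
(X(-5 - 1*5, -14) + J(-14, T(0))) - 227 = (-7 + (-4 - 14 + 0)) - 227 = (-7 - 18) - 227 = -25 - 227 = -252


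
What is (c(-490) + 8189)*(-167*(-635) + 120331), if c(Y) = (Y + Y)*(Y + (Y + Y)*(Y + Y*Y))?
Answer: 52094082566492264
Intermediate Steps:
c(Y) = 2*Y*(Y + 2*Y*(Y + Y²)) (c(Y) = (2*Y)*(Y + (2*Y)*(Y + Y²)) = (2*Y)*(Y + 2*Y*(Y + Y²)) = 2*Y*(Y + 2*Y*(Y + Y²)))
(c(-490) + 8189)*(-167*(-635) + 120331) = ((-490)²*(2 + 4*(-490) + 4*(-490)²) + 8189)*(-167*(-635) + 120331) = (240100*(2 - 1960 + 4*240100) + 8189)*(106045 + 120331) = (240100*(2 - 1960 + 960400) + 8189)*226376 = (240100*958442 + 8189)*226376 = (230121924200 + 8189)*226376 = 230121932389*226376 = 52094082566492264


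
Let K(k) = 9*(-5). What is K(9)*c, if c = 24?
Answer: -1080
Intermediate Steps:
K(k) = -45
K(9)*c = -45*24 = -1080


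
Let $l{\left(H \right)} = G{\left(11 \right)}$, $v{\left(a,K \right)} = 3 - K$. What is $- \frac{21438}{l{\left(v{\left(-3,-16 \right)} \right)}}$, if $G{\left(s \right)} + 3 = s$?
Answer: $- \frac{10719}{4} \approx -2679.8$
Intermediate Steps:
$G{\left(s \right)} = -3 + s$
$l{\left(H \right)} = 8$ ($l{\left(H \right)} = -3 + 11 = 8$)
$- \frac{21438}{l{\left(v{\left(-3,-16 \right)} \right)}} = - \frac{21438}{8} = \left(-21438\right) \frac{1}{8} = - \frac{10719}{4}$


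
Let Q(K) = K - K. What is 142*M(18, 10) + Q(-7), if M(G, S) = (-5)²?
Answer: 3550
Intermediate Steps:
M(G, S) = 25
Q(K) = 0
142*M(18, 10) + Q(-7) = 142*25 + 0 = 3550 + 0 = 3550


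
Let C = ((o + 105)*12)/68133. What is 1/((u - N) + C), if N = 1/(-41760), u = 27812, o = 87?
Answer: 948411360/26377248838711 ≈ 3.5956e-5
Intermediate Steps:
N = -1/41760 ≈ -2.3946e-5
C = 768/22711 (C = ((87 + 105)*12)/68133 = (192*12)*(1/68133) = 2304*(1/68133) = 768/22711 ≈ 0.033816)
1/((u - N) + C) = 1/((27812 - 1*(-1/41760)) + 768/22711) = 1/((27812 + 1/41760) + 768/22711) = 1/(1161429121/41760 + 768/22711) = 1/(26377248838711/948411360) = 948411360/26377248838711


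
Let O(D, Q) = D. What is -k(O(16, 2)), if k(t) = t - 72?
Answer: 56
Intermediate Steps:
k(t) = -72 + t
-k(O(16, 2)) = -(-72 + 16) = -1*(-56) = 56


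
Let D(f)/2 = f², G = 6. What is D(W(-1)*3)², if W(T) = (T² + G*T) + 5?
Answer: 0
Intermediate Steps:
W(T) = 5 + T² + 6*T (W(T) = (T² + 6*T) + 5 = 5 + T² + 6*T)
D(f) = 2*f²
D(W(-1)*3)² = (2*((5 + (-1)² + 6*(-1))*3)²)² = (2*((5 + 1 - 6)*3)²)² = (2*(0*3)²)² = (2*0²)² = (2*0)² = 0² = 0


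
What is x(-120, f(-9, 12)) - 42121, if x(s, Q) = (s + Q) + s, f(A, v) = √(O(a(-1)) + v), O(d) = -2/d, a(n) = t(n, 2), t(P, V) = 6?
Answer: -42361 + √105/3 ≈ -42358.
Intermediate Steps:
a(n) = 6
f(A, v) = √(-⅓ + v) (f(A, v) = √(-2/6 + v) = √(-2*⅙ + v) = √(-⅓ + v))
x(s, Q) = Q + 2*s (x(s, Q) = (Q + s) + s = Q + 2*s)
x(-120, f(-9, 12)) - 42121 = (√(-3 + 9*12)/3 + 2*(-120)) - 42121 = (√(-3 + 108)/3 - 240) - 42121 = (√105/3 - 240) - 42121 = (-240 + √105/3) - 42121 = -42361 + √105/3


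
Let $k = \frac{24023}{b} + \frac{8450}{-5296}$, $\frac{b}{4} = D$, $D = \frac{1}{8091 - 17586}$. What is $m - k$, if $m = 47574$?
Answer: $\frac{151127111047}{2648} \approx 5.7072 \cdot 10^{7}$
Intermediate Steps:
$D = - \frac{1}{9495}$ ($D = \frac{1}{-9495} = - \frac{1}{9495} \approx -0.00010532$)
$b = - \frac{4}{9495}$ ($b = 4 \left(- \frac{1}{9495}\right) = - \frac{4}{9495} \approx -0.00042127$)
$k = - \frac{151001135095}{2648}$ ($k = \frac{24023}{- \frac{4}{9495}} + \frac{8450}{-5296} = 24023 \left(- \frac{9495}{4}\right) + 8450 \left(- \frac{1}{5296}\right) = - \frac{228098385}{4} - \frac{4225}{2648} = - \frac{151001135095}{2648} \approx -5.7025 \cdot 10^{7}$)
$m - k = 47574 - - \frac{151001135095}{2648} = 47574 + \frac{151001135095}{2648} = \frac{151127111047}{2648}$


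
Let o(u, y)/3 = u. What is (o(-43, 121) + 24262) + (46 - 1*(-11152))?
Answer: 35331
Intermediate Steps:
o(u, y) = 3*u
(o(-43, 121) + 24262) + (46 - 1*(-11152)) = (3*(-43) + 24262) + (46 - 1*(-11152)) = (-129 + 24262) + (46 + 11152) = 24133 + 11198 = 35331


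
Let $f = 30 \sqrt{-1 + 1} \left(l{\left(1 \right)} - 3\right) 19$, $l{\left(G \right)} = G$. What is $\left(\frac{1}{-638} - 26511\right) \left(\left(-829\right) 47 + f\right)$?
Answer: $\frac{659020922297}{638} \approx 1.0329 \cdot 10^{9}$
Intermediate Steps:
$f = 0$ ($f = 30 \sqrt{-1 + 1} \left(1 - 3\right) 19 = 30 \sqrt{0} \left(-2\right) 19 = 30 \cdot 0 \left(-2\right) 19 = 30 \cdot 0 \cdot 19 = 0 \cdot 19 = 0$)
$\left(\frac{1}{-638} - 26511\right) \left(\left(-829\right) 47 + f\right) = \left(\frac{1}{-638} - 26511\right) \left(\left(-829\right) 47 + 0\right) = \left(- \frac{1}{638} - 26511\right) \left(-38963 + 0\right) = \left(- \frac{16914019}{638}\right) \left(-38963\right) = \frac{659020922297}{638}$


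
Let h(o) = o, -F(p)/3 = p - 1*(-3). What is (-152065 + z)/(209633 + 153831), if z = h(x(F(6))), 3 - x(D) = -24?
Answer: -76019/181732 ≈ -0.41830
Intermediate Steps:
F(p) = -9 - 3*p (F(p) = -3*(p - 1*(-3)) = -3*(p + 3) = -3*(3 + p) = -9 - 3*p)
x(D) = 27 (x(D) = 3 - 1*(-24) = 3 + 24 = 27)
z = 27
(-152065 + z)/(209633 + 153831) = (-152065 + 27)/(209633 + 153831) = -152038/363464 = -152038*1/363464 = -76019/181732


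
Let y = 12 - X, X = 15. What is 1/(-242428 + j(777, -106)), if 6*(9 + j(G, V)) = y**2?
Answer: -2/484871 ≈ -4.1248e-6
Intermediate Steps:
y = -3 (y = 12 - 1*15 = 12 - 15 = -3)
j(G, V) = -15/2 (j(G, V) = -9 + (1/6)*(-3)**2 = -9 + (1/6)*9 = -9 + 3/2 = -15/2)
1/(-242428 + j(777, -106)) = 1/(-242428 - 15/2) = 1/(-484871/2) = -2/484871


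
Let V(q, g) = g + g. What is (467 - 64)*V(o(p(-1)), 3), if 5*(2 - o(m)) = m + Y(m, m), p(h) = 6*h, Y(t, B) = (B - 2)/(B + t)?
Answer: 2418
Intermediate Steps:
Y(t, B) = (-2 + B)/(B + t)
o(m) = 2 - m/5 - (-2 + m)/(10*m) (o(m) = 2 - (m + (-2 + m)/(m + m))/5 = 2 - (m + (-2 + m)/((2*m)))/5 = 2 - (m + (1/(2*m))*(-2 + m))/5 = 2 - (m + (-2 + m)/(2*m))/5 = 2 + (-m/5 - (-2 + m)/(10*m)) = 2 - m/5 - (-2 + m)/(10*m))
V(q, g) = 2*g
(467 - 64)*V(o(p(-1)), 3) = (467 - 64)*(2*3) = 403*6 = 2418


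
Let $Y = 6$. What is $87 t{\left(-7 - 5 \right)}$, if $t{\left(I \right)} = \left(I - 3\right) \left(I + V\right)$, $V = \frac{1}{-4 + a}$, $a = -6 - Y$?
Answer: $\frac{251865}{16} \approx 15742.0$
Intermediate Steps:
$a = -12$ ($a = -6 - 6 = -12$)
$V = - \frac{1}{16}$ ($V = \frac{1}{-4 - 12} = \frac{1}{-16} = - \frac{1}{16} \approx -0.0625$)
$t{\left(I \right)} = \left(-3 + I\right) \left(- \frac{1}{16} + I\right)$ ($t{\left(I \right)} = \left(I - 3\right) \left(I - \frac{1}{16}\right) = \left(-3 + I\right) \left(- \frac{1}{16} + I\right)$)
$87 t{\left(-7 - 5 \right)} = 87 \left(\frac{3}{16} + \left(-7 - 5\right)^{2} - \frac{49 \left(-7 - 5\right)}{16}\right) = 87 \left(\frac{3}{16} + \left(-12\right)^{2} - - \frac{147}{4}\right) = 87 \left(\frac{3}{16} + 144 + \frac{147}{4}\right) = 87 \cdot \frac{2895}{16} = \frac{251865}{16}$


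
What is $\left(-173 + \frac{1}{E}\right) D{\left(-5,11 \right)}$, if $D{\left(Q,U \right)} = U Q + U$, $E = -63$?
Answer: $\frac{479600}{63} \approx 7612.7$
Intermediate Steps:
$D{\left(Q,U \right)} = U + Q U$ ($D{\left(Q,U \right)} = Q U + U = U + Q U$)
$\left(-173 + \frac{1}{E}\right) D{\left(-5,11 \right)} = \left(-173 + \frac{1}{-63}\right) 11 \left(1 - 5\right) = \left(-173 - \frac{1}{63}\right) 11 \left(-4\right) = \left(- \frac{10900}{63}\right) \left(-44\right) = \frac{479600}{63}$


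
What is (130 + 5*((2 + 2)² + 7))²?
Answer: 60025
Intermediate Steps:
(130 + 5*((2 + 2)² + 7))² = (130 + 5*(4² + 7))² = (130 + 5*(16 + 7))² = (130 + 5*23)² = (130 + 115)² = 245² = 60025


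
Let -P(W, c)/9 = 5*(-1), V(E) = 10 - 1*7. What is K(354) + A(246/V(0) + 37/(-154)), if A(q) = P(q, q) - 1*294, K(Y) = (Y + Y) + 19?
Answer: 478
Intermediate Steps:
V(E) = 3 (V(E) = 10 - 7 = 3)
P(W, c) = 45 (P(W, c) = -45*(-1) = -9*(-5) = 45)
K(Y) = 19 + 2*Y (K(Y) = 2*Y + 19 = 19 + 2*Y)
A(q) = -249 (A(q) = 45 - 1*294 = 45 - 294 = -249)
K(354) + A(246/V(0) + 37/(-154)) = (19 + 2*354) - 249 = (19 + 708) - 249 = 727 - 249 = 478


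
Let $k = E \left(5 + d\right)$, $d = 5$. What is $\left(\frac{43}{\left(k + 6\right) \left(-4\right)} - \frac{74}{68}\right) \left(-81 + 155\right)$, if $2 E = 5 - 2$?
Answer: $- \frac{84545}{714} \approx -118.41$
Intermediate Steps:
$E = \frac{3}{2}$ ($E = \frac{5 - 2}{2} = \frac{1}{2} \cdot 3 = \frac{3}{2} \approx 1.5$)
$k = 15$ ($k = \frac{3 \left(5 + 5\right)}{2} = \frac{3}{2} \cdot 10 = 15$)
$\left(\frac{43}{\left(k + 6\right) \left(-4\right)} - \frac{74}{68}\right) \left(-81 + 155\right) = \left(\frac{43}{\left(15 + 6\right) \left(-4\right)} - \frac{74}{68}\right) \left(-81 + 155\right) = \left(\frac{43}{21 \left(-4\right)} - \frac{37}{34}\right) 74 = \left(\frac{43}{-84} - \frac{37}{34}\right) 74 = \left(43 \left(- \frac{1}{84}\right) - \frac{37}{34}\right) 74 = \left(- \frac{43}{84} - \frac{37}{34}\right) 74 = \left(- \frac{2285}{1428}\right) 74 = - \frac{84545}{714}$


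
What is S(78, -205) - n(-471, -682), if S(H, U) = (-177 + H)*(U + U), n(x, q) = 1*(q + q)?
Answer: 41954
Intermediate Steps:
n(x, q) = 2*q (n(x, q) = 1*(2*q) = 2*q)
S(H, U) = 2*U*(-177 + H) (S(H, U) = (-177 + H)*(2*U) = 2*U*(-177 + H))
S(78, -205) - n(-471, -682) = 2*(-205)*(-177 + 78) - 2*(-682) = 2*(-205)*(-99) - 1*(-1364) = 40590 + 1364 = 41954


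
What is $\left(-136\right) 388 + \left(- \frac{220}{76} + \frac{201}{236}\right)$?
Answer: $- \frac{236620873}{4484} \approx -52770.0$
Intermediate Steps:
$\left(-136\right) 388 + \left(- \frac{220}{76} + \frac{201}{236}\right) = -52768 + \left(\left(-220\right) \frac{1}{76} + 201 \cdot \frac{1}{236}\right) = -52768 + \left(- \frac{55}{19} + \frac{201}{236}\right) = -52768 - \frac{9161}{4484} = - \frac{236620873}{4484}$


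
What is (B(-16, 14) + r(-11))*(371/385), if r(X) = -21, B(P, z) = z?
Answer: -371/55 ≈ -6.7455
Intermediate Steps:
(B(-16, 14) + r(-11))*(371/385) = (14 - 21)*(371/385) = -2597/385 = -7*53/55 = -371/55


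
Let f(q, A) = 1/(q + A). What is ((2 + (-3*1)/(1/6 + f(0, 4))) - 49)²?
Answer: 73441/25 ≈ 2937.6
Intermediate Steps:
f(q, A) = 1/(A + q)
((2 + (-3*1)/(1/6 + f(0, 4))) - 49)² = ((2 + (-3*1)/(1/6 + 1/(4 + 0))) - 49)² = ((2 - 3/(⅙ + 1/4)) - 49)² = ((2 - 3/(⅙ + ¼)) - 49)² = ((2 - 3/(5/12)) - 49)² = ((2 + (12/5)*(-3)) - 49)² = ((2 - 36/5) - 49)² = (-26/5 - 49)² = (-271/5)² = 73441/25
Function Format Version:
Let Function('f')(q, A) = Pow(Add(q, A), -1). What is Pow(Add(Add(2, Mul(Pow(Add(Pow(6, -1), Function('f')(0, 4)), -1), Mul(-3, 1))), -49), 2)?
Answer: Rational(73441, 25) ≈ 2937.6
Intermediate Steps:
Function('f')(q, A) = Pow(Add(A, q), -1)
Pow(Add(Add(2, Mul(Pow(Add(Pow(6, -1), Function('f')(0, 4)), -1), Mul(-3, 1))), -49), 2) = Pow(Add(Add(2, Mul(Pow(Add(Pow(6, -1), Pow(Add(4, 0), -1)), -1), Mul(-3, 1))), -49), 2) = Pow(Add(Add(2, Mul(Pow(Add(Rational(1, 6), Pow(4, -1)), -1), -3)), -49), 2) = Pow(Add(Add(2, Mul(Pow(Add(Rational(1, 6), Rational(1, 4)), -1), -3)), -49), 2) = Pow(Add(Add(2, Mul(Pow(Rational(5, 12), -1), -3)), -49), 2) = Pow(Add(Add(2, Mul(Rational(12, 5), -3)), -49), 2) = Pow(Add(Add(2, Rational(-36, 5)), -49), 2) = Pow(Add(Rational(-26, 5), -49), 2) = Pow(Rational(-271, 5), 2) = Rational(73441, 25)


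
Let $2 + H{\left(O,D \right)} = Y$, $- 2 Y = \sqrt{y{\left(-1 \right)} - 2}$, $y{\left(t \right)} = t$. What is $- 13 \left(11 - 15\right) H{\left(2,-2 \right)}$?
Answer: $-104 - 26 i \sqrt{3} \approx -104.0 - 45.033 i$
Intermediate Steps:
$Y = - \frac{i \sqrt{3}}{2}$ ($Y = - \frac{\sqrt{-1 - 2}}{2} = - \frac{\sqrt{-3}}{2} = - \frac{i \sqrt{3}}{2} \approx - 0.86602 i$)
$H{\left(O,D \right)} = -2 - \frac{i \sqrt{3}}{2}$
$- 13 \left(11 - 15\right) H{\left(2,-2 \right)} = - 13 \left(11 - 15\right) \left(-2 - \frac{i \sqrt{3}}{2}\right) = \left(-13\right) \left(-4\right) \left(-2 - \frac{i \sqrt{3}}{2}\right) = 52 \left(-2 - \frac{i \sqrt{3}}{2}\right) = -104 - 26 i \sqrt{3}$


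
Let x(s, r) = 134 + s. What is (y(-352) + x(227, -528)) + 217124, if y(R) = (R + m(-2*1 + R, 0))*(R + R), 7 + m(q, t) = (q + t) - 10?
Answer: 726477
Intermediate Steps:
m(q, t) = -17 + q + t (m(q, t) = -7 + ((q + t) - 10) = -7 + (-10 + q + t) = -17 + q + t)
y(R) = 2*R*(-19 + 2*R) (y(R) = (R + (-17 + (-2*1 + R) + 0))*(R + R) = (R + (-17 + (-2 + R) + 0))*(2*R) = (R + (-19 + R))*(2*R) = (-19 + 2*R)*(2*R) = 2*R*(-19 + 2*R))
(y(-352) + x(227, -528)) + 217124 = (2*(-352)*(-19 + 2*(-352)) + (134 + 227)) + 217124 = (2*(-352)*(-19 - 704) + 361) + 217124 = (2*(-352)*(-723) + 361) + 217124 = (508992 + 361) + 217124 = 509353 + 217124 = 726477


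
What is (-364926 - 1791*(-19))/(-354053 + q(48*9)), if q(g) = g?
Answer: 330897/353621 ≈ 0.93574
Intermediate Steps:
(-364926 - 1791*(-19))/(-354053 + q(48*9)) = (-364926 - 1791*(-19))/(-354053 + 48*9) = (-364926 + 34029)/(-354053 + 432) = -330897/(-353621) = -330897*(-1/353621) = 330897/353621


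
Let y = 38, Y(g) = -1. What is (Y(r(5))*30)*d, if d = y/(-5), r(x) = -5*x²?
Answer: 228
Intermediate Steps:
d = -38/5 (d = 38/(-5) = 38*(-⅕) = -38/5 ≈ -7.6000)
(Y(r(5))*30)*d = -1*30*(-38/5) = -30*(-38/5) = 228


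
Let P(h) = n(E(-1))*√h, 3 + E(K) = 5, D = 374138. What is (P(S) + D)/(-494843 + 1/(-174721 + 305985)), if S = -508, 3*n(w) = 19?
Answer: -49110850432/64955071551 - 4988032*I*√127/194865214653 ≈ -0.75607 - 0.00028847*I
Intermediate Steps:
E(K) = 2 (E(K) = -3 + 5 = 2)
n(w) = 19/3 (n(w) = (⅓)*19 = 19/3)
P(h) = 19*√h/3
(P(S) + D)/(-494843 + 1/(-174721 + 305985)) = (19*√(-508)/3 + 374138)/(-494843 + 1/(-174721 + 305985)) = (19*(2*I*√127)/3 + 374138)/(-494843 + 1/131264) = (38*I*√127/3 + 374138)/(-494843 + 1/131264) = (374138 + 38*I*√127/3)/(-64955071551/131264) = (374138 + 38*I*√127/3)*(-131264/64955071551) = -49110850432/64955071551 - 4988032*I*√127/194865214653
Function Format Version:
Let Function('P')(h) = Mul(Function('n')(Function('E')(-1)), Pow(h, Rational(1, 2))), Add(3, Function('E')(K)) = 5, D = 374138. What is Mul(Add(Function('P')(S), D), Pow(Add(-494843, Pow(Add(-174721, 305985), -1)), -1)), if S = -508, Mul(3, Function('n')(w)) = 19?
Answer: Add(Rational(-49110850432, 64955071551), Mul(Rational(-4988032, 194865214653), I, Pow(127, Rational(1, 2)))) ≈ Add(-0.75607, Mul(-0.00028847, I))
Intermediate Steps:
Function('E')(K) = 2 (Function('E')(K) = Add(-3, 5) = 2)
Function('n')(w) = Rational(19, 3) (Function('n')(w) = Mul(Rational(1, 3), 19) = Rational(19, 3))
Function('P')(h) = Mul(Rational(19, 3), Pow(h, Rational(1, 2)))
Mul(Add(Function('P')(S), D), Pow(Add(-494843, Pow(Add(-174721, 305985), -1)), -1)) = Mul(Add(Mul(Rational(19, 3), Pow(-508, Rational(1, 2))), 374138), Pow(Add(-494843, Pow(Add(-174721, 305985), -1)), -1)) = Mul(Add(Mul(Rational(19, 3), Mul(2, I, Pow(127, Rational(1, 2)))), 374138), Pow(Add(-494843, Pow(131264, -1)), -1)) = Mul(Add(Mul(Rational(38, 3), I, Pow(127, Rational(1, 2))), 374138), Pow(Add(-494843, Rational(1, 131264)), -1)) = Mul(Add(374138, Mul(Rational(38, 3), I, Pow(127, Rational(1, 2)))), Pow(Rational(-64955071551, 131264), -1)) = Mul(Add(374138, Mul(Rational(38, 3), I, Pow(127, Rational(1, 2)))), Rational(-131264, 64955071551)) = Add(Rational(-49110850432, 64955071551), Mul(Rational(-4988032, 194865214653), I, Pow(127, Rational(1, 2))))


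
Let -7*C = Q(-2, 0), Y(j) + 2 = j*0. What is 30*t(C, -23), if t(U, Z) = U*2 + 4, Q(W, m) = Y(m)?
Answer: 960/7 ≈ 137.14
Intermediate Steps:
Y(j) = -2 (Y(j) = -2 + j*0 = -2 + 0 = -2)
Q(W, m) = -2
C = 2/7 (C = -⅐*(-2) = 2/7 ≈ 0.28571)
t(U, Z) = 4 + 2*U (t(U, Z) = 2*U + 4 = 4 + 2*U)
30*t(C, -23) = 30*(4 + 2*(2/7)) = 30*(4 + 4/7) = 30*(32/7) = 960/7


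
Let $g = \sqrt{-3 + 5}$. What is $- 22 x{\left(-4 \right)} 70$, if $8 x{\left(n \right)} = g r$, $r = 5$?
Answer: $- \frac{1925 \sqrt{2}}{2} \approx -1361.2$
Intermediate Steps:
$g = \sqrt{2} \approx 1.4142$
$x{\left(n \right)} = \frac{5 \sqrt{2}}{8}$ ($x{\left(n \right)} = \frac{\sqrt{2} \cdot 5}{8} = \frac{5 \sqrt{2}}{8}$)
$- 22 x{\left(-4 \right)} 70 = - 22 \frac{5 \sqrt{2}}{8} \cdot 70 = - \frac{55 \sqrt{2}}{4} \cdot 70 = - \frac{1925 \sqrt{2}}{2}$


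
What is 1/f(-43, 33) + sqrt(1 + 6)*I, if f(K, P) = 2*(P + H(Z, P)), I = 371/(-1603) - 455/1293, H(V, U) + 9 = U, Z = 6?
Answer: 1/114 - 172724*sqrt(7)/296097 ≈ -1.5346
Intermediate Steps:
H(V, U) = -9 + U
I = -172724/296097 (I = 371*(-1/1603) - 455*1/1293 = -53/229 - 455/1293 = -172724/296097 ≈ -0.58334)
f(K, P) = -18 + 4*P (f(K, P) = 2*(P + (-9 + P)) = 2*(-9 + 2*P) = -18 + 4*P)
1/f(-43, 33) + sqrt(1 + 6)*I = 1/(-18 + 4*33) + sqrt(1 + 6)*(-172724/296097) = 1/(-18 + 132) + sqrt(7)*(-172724/296097) = 1/114 - 172724*sqrt(7)/296097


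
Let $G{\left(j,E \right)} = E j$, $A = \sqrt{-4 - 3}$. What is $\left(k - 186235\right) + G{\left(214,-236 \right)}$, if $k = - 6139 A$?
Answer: $-236739 - 6139 i \sqrt{7} \approx -2.3674 \cdot 10^{5} - 16242.0 i$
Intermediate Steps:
$A = i \sqrt{7}$ ($A = \sqrt{-7} = i \sqrt{7} \approx 2.6458 i$)
$k = - 6139 i \sqrt{7} \approx - 16242.0 i$
$\left(k - 186235\right) + G{\left(214,-236 \right)} = \left(- 6139 i \sqrt{7} - 186235\right) - 50504 = \left(-186235 - 6139 i \sqrt{7}\right) - 50504 = -236739 - 6139 i \sqrt{7}$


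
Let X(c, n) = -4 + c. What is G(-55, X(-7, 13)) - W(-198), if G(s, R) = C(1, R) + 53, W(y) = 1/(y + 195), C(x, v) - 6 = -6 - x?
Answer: 157/3 ≈ 52.333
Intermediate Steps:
C(x, v) = -x (C(x, v) = 6 + (-6 - x) = -x)
W(y) = 1/(195 + y)
G(s, R) = 52 (G(s, R) = -1*1 + 53 = -1 + 53 = 52)
G(-55, X(-7, 13)) - W(-198) = 52 - 1/(195 - 198) = 52 - 1/(-3) = 52 - 1*(-1/3) = 52 + 1/3 = 157/3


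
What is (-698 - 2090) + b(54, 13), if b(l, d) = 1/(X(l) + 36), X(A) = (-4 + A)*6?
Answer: -936767/336 ≈ -2788.0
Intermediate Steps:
X(A) = -24 + 6*A
b(l, d) = 1/(12 + 6*l) (b(l, d) = 1/((-24 + 6*l) + 36) = 1/(12 + 6*l))
(-698 - 2090) + b(54, 13) = (-698 - 2090) + 1/(6*(2 + 54)) = -2788 + (1/6)/56 = -2788 + (1/6)*(1/56) = -2788 + 1/336 = -936767/336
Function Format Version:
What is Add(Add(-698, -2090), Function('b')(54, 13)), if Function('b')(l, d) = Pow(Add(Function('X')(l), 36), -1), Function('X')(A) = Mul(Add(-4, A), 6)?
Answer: Rational(-936767, 336) ≈ -2788.0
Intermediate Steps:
Function('X')(A) = Add(-24, Mul(6, A))
Function('b')(l, d) = Pow(Add(12, Mul(6, l)), -1) (Function('b')(l, d) = Pow(Add(Add(-24, Mul(6, l)), 36), -1) = Pow(Add(12, Mul(6, l)), -1))
Add(Add(-698, -2090), Function('b')(54, 13)) = Add(Add(-698, -2090), Mul(Rational(1, 6), Pow(Add(2, 54), -1))) = Add(-2788, Mul(Rational(1, 6), Pow(56, -1))) = Add(-2788, Mul(Rational(1, 6), Rational(1, 56))) = Add(-2788, Rational(1, 336)) = Rational(-936767, 336)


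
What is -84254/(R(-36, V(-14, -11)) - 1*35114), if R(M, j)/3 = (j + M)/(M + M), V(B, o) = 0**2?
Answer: 168508/70225 ≈ 2.3995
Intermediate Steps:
V(B, o) = 0
R(M, j) = 3*(M + j)/(2*M) (R(M, j) = 3*((j + M)/(M + M)) = 3*((M + j)/((2*M))) = 3*((M + j)*(1/(2*M))) = 3*((M + j)/(2*M)) = 3*(M + j)/(2*M))
-84254/(R(-36, V(-14, -11)) - 1*35114) = -84254/((3/2)*(-36 + 0)/(-36) - 1*35114) = -84254/((3/2)*(-1/36)*(-36) - 35114) = -84254/(3/2 - 35114) = -84254/(-70225/2) = -84254*(-2/70225) = 168508/70225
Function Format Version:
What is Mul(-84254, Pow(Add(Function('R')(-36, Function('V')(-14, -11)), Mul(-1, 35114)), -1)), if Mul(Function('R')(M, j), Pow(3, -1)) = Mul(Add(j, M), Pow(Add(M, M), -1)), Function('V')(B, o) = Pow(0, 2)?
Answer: Rational(168508, 70225) ≈ 2.3995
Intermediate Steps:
Function('V')(B, o) = 0
Function('R')(M, j) = Mul(Rational(3, 2), Pow(M, -1), Add(M, j)) (Function('R')(M, j) = Mul(3, Mul(Add(j, M), Pow(Add(M, M), -1))) = Mul(3, Mul(Add(M, j), Pow(Mul(2, M), -1))) = Mul(3, Mul(Add(M, j), Mul(Rational(1, 2), Pow(M, -1)))) = Mul(3, Mul(Rational(1, 2), Pow(M, -1), Add(M, j))) = Mul(Rational(3, 2), Pow(M, -1), Add(M, j)))
Mul(-84254, Pow(Add(Function('R')(-36, Function('V')(-14, -11)), Mul(-1, 35114)), -1)) = Mul(-84254, Pow(Add(Mul(Rational(3, 2), Pow(-36, -1), Add(-36, 0)), Mul(-1, 35114)), -1)) = Mul(-84254, Pow(Add(Mul(Rational(3, 2), Rational(-1, 36), -36), -35114), -1)) = Mul(-84254, Pow(Add(Rational(3, 2), -35114), -1)) = Mul(-84254, Pow(Rational(-70225, 2), -1)) = Mul(-84254, Rational(-2, 70225)) = Rational(168508, 70225)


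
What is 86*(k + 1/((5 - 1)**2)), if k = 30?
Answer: 20683/8 ≈ 2585.4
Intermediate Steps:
86*(k + 1/((5 - 1)**2)) = 86*(30 + 1/((5 - 1)**2)) = 86*(30 + 1/(4**2)) = 86*(30 + 1/16) = 86*(481/16) = 20683/8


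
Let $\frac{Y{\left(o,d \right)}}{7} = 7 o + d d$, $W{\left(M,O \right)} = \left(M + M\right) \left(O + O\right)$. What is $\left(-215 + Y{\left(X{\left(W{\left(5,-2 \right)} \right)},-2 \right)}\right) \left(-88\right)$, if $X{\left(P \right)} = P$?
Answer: $188936$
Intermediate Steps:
$W{\left(M,O \right)} = 4 M O$ ($W{\left(M,O \right)} = 2 M 2 O = 4 M O$)
$Y{\left(o,d \right)} = 7 d^{2} + 49 o$ ($Y{\left(o,d \right)} = 7 \left(7 o + d d\right) = 7 \left(7 o + d^{2}\right) = 7 \left(d^{2} + 7 o\right) = 7 d^{2} + 49 o$)
$\left(-215 + Y{\left(X{\left(W{\left(5,-2 \right)} \right)},-2 \right)}\right) \left(-88\right) = \left(-215 + \left(7 \left(-2\right)^{2} + 49 \cdot 4 \cdot 5 \left(-2\right)\right)\right) \left(-88\right) = \left(-215 + \left(7 \cdot 4 + 49 \left(-40\right)\right)\right) \left(-88\right) = \left(-215 + \left(28 - 1960\right)\right) \left(-88\right) = \left(-215 - 1932\right) \left(-88\right) = \left(-2147\right) \left(-88\right) = 188936$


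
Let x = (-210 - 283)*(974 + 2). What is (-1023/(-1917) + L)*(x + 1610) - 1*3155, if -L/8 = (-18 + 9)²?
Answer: 198405994853/639 ≈ 3.1049e+8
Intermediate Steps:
L = -648 (L = -8*(-18 + 9)² = -8*(-9)² = -8*81 = -648)
x = -481168 (x = -493*976 = -481168)
(-1023/(-1917) + L)*(x + 1610) - 1*3155 = (-1023/(-1917) - 648)*(-481168 + 1610) - 1*3155 = (-1023*(-1/1917) - 648)*(-479558) - 3155 = (341/639 - 648)*(-479558) - 3155 = -413731/639*(-479558) - 3155 = 198408010898/639 - 3155 = 198405994853/639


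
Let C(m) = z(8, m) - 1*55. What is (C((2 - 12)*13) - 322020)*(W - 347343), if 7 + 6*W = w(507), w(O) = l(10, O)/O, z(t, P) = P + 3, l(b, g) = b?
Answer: 170222690860445/1521 ≈ 1.1192e+11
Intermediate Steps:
z(t, P) = 3 + P
w(O) = 10/O
W = -3539/3042 (W = -7/6 + (10/507)/6 = -7/6 + (10*(1/507))/6 = -7/6 + (1/6)*(10/507) = -7/6 + 5/1521 = -3539/3042 ≈ -1.1634)
C(m) = -52 + m (C(m) = (3 + m) - 1*55 = (3 + m) - 55 = -52 + m)
(C((2 - 12)*13) - 322020)*(W - 347343) = ((-52 + (2 - 12)*13) - 322020)*(-3539/3042 - 347343) = ((-52 - 10*13) - 322020)*(-1056620945/3042) = ((-52 - 130) - 322020)*(-1056620945/3042) = (-182 - 322020)*(-1056620945/3042) = -322202*(-1056620945/3042) = 170222690860445/1521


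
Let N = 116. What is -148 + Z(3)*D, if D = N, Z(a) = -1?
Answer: -264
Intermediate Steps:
D = 116
-148 + Z(3)*D = -148 - 1*116 = -148 - 116 = -264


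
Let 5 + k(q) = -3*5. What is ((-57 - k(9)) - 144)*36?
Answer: -6516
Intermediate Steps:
k(q) = -20 (k(q) = -5 - 3*5 = -5 - 15 = -20)
((-57 - k(9)) - 144)*36 = ((-57 - 1*(-20)) - 144)*36 = ((-57 + 20) - 144)*36 = (-37 - 144)*36 = -181*36 = -6516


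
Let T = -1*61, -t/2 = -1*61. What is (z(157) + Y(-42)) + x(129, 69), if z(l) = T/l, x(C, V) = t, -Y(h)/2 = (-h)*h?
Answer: 572989/157 ≈ 3649.6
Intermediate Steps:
t = 122 (t = -(-2)*61 = -2*(-61) = 122)
T = -61
Y(h) = 2*h² (Y(h) = -2*(-h)*h = -(-2)*h² = 2*h²)
x(C, V) = 122
z(l) = -61/l
(z(157) + Y(-42)) + x(129, 69) = (-61/157 + 2*(-42)²) + 122 = (-61*1/157 + 2*1764) + 122 = (-61/157 + 3528) + 122 = 553835/157 + 122 = 572989/157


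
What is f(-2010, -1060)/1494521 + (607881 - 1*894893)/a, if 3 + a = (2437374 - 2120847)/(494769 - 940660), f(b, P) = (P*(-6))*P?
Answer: 47812942177098883/618059159550 ≈ 77360.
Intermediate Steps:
f(b, P) = -6*P² (f(b, P) = (-6*P)*P = -6*P²)
a = -1654200/445891 (a = -3 + (2437374 - 2120847)/(494769 - 940660) = -3 + 316527/(-445891) = -3 + 316527*(-1/445891) = -3 - 316527/445891 = -1654200/445891 ≈ -3.7099)
f(-2010, -1060)/1494521 + (607881 - 1*894893)/a = -6*(-1060)²/1494521 + (607881 - 1*894893)/(-1654200/445891) = -6*1123600*(1/1494521) + (607881 - 894893)*(-445891/1654200) = -6741600*1/1494521 - 287012*(-445891/1654200) = -6741600/1494521 + 31994016923/413550 = 47812942177098883/618059159550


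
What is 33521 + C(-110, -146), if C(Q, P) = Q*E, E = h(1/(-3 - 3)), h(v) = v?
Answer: 100618/3 ≈ 33539.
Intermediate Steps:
E = -1/6 (E = 1/(-3 - 3) = 1/(-6) = -1/6 ≈ -0.16667)
C(Q, P) = -Q/6 (C(Q, P) = Q*(-1/6) = -Q/6)
33521 + C(-110, -146) = 33521 - 1/6*(-110) = 33521 + 55/3 = 100618/3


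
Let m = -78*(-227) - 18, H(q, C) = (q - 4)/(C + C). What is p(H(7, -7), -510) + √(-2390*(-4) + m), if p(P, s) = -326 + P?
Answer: -4567/14 + 4*√1703 ≈ -161.14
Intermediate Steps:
H(q, C) = (-4 + q)/(2*C) (H(q, C) = (-4 + q)/((2*C)) = (-4 + q)*(1/(2*C)) = (-4 + q)/(2*C))
m = 17688 (m = 17706 - 18 = 17688)
p(H(7, -7), -510) + √(-2390*(-4) + m) = (-326 + (½)*(-4 + 7)/(-7)) + √(-2390*(-4) + 17688) = (-326 + (½)*(-⅐)*3) + √(9560 + 17688) = (-326 - 3/14) + √27248 = -4567/14 + 4*√1703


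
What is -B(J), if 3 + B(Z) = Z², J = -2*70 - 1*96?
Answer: -55693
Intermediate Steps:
J = -236 (J = -140 - 96 = -236)
B(Z) = -3 + Z²
-B(J) = -(-3 + (-236)²) = -(-3 + 55696) = -1*55693 = -55693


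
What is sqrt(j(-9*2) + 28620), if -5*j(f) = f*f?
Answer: 6*sqrt(19830)/5 ≈ 168.98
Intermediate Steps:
j(f) = -f**2/5 (j(f) = -f*f/5 = -f**2/5)
sqrt(j(-9*2) + 28620) = sqrt(-(-9*2)**2/5 + 28620) = sqrt(-1/5*(-18)**2 + 28620) = sqrt(-1/5*324 + 28620) = sqrt(-324/5 + 28620) = sqrt(142776/5) = 6*sqrt(19830)/5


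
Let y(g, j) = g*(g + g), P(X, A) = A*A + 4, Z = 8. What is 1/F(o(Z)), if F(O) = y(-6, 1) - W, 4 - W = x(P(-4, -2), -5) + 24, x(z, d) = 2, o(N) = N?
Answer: 1/94 ≈ 0.010638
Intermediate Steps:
P(X, A) = 4 + A² (P(X, A) = A² + 4 = 4 + A²)
y(g, j) = 2*g² (y(g, j) = g*(2*g) = 2*g²)
W = -22 (W = 4 - (2 + 24) = 4 - 1*26 = 4 - 26 = -22)
F(O) = 94 (F(O) = 2*(-6)² - 1*(-22) = 2*36 + 22 = 72 + 22 = 94)
1/F(o(Z)) = 1/94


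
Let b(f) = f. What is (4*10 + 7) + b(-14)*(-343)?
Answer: 4849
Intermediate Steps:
(4*10 + 7) + b(-14)*(-343) = (4*10 + 7) - 14*(-343) = (40 + 7) + 4802 = 47 + 4802 = 4849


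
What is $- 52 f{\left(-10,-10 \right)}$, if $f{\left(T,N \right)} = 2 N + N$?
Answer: $1560$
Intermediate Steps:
$f{\left(T,N \right)} = 3 N$
$- 52 f{\left(-10,-10 \right)} = - 52 \cdot 3 \left(-10\right) = \left(-52\right) \left(-30\right) = 1560$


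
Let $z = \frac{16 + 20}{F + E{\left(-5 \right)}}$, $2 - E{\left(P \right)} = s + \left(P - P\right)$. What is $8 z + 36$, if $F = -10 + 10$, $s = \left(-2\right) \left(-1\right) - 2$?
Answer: $180$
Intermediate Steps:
$s = 0$ ($s = 2 - 2 = 0$)
$F = 0$
$E{\left(P \right)} = 2$ ($E{\left(P \right)} = 2 - \left(0 + \left(P - P\right)\right) = 2 - \left(0 + 0\right) = 2 - 0 = 2 + 0 = 2$)
$z = 18$ ($z = \frac{16 + 20}{0 + 2} = \frac{36}{2} = 36 \cdot \frac{1}{2} = 18$)
$8 z + 36 = 8 \cdot 18 + 36 = 144 + 36 = 180$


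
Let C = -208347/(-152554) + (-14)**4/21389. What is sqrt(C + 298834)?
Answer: sqrt(3181725897152373514111206)/3262977506 ≈ 546.66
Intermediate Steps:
C = 10316848447/3262977506 (C = -208347*(-1/152554) + 38416*(1/21389) = 208347/152554 + 38416/21389 = 10316848447/3262977506 ≈ 3.1618)
sqrt(C + 298834) = sqrt(10316848447/3262977506 + 298834) = sqrt(975098936876451/3262977506) = sqrt(3181725897152373514111206)/3262977506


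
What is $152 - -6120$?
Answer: $6272$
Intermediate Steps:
$152 - -6120 = 152 + 6120 = 6272$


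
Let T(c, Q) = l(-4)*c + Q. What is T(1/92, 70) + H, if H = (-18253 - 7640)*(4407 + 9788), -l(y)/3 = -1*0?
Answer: -367551065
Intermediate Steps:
l(y) = 0 (l(y) = -(-3)*0 = -3*0 = 0)
T(c, Q) = Q (T(c, Q) = 0*c + Q = 0 + Q = Q)
H = -367551135 (H = -25893*14195 = -367551135)
T(1/92, 70) + H = 70 - 367551135 = -367551065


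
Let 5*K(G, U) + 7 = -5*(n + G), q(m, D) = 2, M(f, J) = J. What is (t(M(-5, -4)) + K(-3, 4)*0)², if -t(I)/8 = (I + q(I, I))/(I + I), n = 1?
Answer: 4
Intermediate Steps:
t(I) = -4*(2 + I)/I (t(I) = -8*(I + 2)/(I + I) = -8*(2 + I)/(2*I) = -8*(2 + I)*1/(2*I) = -4*(2 + I)/I)
K(G, U) = -12/5 - G (K(G, U) = -7/5 + (-5*(1 + G))/5 = -7/5 + (-5 - 5*G)/5 = -7/5 + (-1 - G) = -12/5 - G)
(t(M(-5, -4)) + K(-3, 4)*0)² = ((-4 - 8/(-4)) + (-12/5 - 1*(-3))*0)² = ((-4 - 8*(-¼)) + (-12/5 + 3)*0)² = ((-4 + 2) + (⅗)*0)² = (-2 + 0)² = (-2)² = 4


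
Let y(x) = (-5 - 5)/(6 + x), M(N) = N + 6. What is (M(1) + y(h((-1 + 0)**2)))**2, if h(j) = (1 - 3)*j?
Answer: 81/4 ≈ 20.250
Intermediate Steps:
M(N) = 6 + N
h(j) = -2*j
y(x) = -10/(6 + x)
(M(1) + y(h((-1 + 0)**2)))**2 = ((6 + 1) - 10/(6 - 2*(-1 + 0)**2))**2 = (7 - 10/(6 - 2*(-1)**2))**2 = (7 - 10/(6 - 2*1))**2 = (7 - 10/(6 - 2))**2 = (7 - 10/4)**2 = (7 - 10*1/4)**2 = (7 - 5/2)**2 = (9/2)**2 = 81/4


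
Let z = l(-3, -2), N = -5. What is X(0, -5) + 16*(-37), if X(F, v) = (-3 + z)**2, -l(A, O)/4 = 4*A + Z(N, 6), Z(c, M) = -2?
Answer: 2217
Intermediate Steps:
l(A, O) = 8 - 16*A (l(A, O) = -4*(4*A - 2) = -4*(-2 + 4*A) = 8 - 16*A)
z = 56 (z = 8 - 16*(-3) = 8 + 48 = 56)
X(F, v) = 2809 (X(F, v) = (-3 + 56)**2 = 53**2 = 2809)
X(0, -5) + 16*(-37) = 2809 + 16*(-37) = 2809 - 592 = 2217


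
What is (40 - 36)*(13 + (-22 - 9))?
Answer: -72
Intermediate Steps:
(40 - 36)*(13 + (-22 - 9)) = 4*(13 - 31) = 4*(-18) = -72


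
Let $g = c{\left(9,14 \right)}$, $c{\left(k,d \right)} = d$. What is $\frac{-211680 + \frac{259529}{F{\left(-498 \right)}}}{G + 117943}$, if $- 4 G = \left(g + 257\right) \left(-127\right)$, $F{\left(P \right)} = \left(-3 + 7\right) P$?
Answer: $- \frac{421926089}{252082122} \approx -1.6738$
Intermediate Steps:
$g = 14$
$F{\left(P \right)} = 4 P$
$G = \frac{34417}{4}$ ($G = - \frac{\left(14 + 257\right) \left(-127\right)}{4} = - \frac{271 \left(-127\right)}{4} = \left(- \frac{1}{4}\right) \left(-34417\right) = \frac{34417}{4} \approx 8604.3$)
$\frac{-211680 + \frac{259529}{F{\left(-498 \right)}}}{G + 117943} = \frac{-211680 + \frac{259529}{4 \left(-498\right)}}{\frac{34417}{4} + 117943} = \frac{-211680 + \frac{259529}{-1992}}{\frac{506189}{4}} = \left(-211680 + 259529 \left(- \frac{1}{1992}\right)\right) \frac{4}{506189} = \left(-211680 - \frac{259529}{1992}\right) \frac{4}{506189} = \left(- \frac{421926089}{1992}\right) \frac{4}{506189} = - \frac{421926089}{252082122}$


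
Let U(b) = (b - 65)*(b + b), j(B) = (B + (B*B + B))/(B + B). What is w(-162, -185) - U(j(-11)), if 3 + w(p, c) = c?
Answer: -1627/2 ≈ -813.50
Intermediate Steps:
j(B) = (B² + 2*B)/(2*B) (j(B) = (B + (B² + B))/((2*B)) = (B + (B + B²))*(1/(2*B)) = (B² + 2*B)*(1/(2*B)) = (B² + 2*B)/(2*B))
U(b) = 2*b*(-65 + b) (U(b) = (-65 + b)*(2*b) = 2*b*(-65 + b))
w(p, c) = -3 + c
w(-162, -185) - U(j(-11)) = (-3 - 185) - 2*(1 + (½)*(-11))*(-65 + (1 + (½)*(-11))) = -188 - 2*(1 - 11/2)*(-65 + (1 - 11/2)) = -188 - 2*(-9)*(-65 - 9/2)/2 = -188 - 2*(-9)*(-139)/(2*2) = -188 - 1*1251/2 = -188 - 1251/2 = -1627/2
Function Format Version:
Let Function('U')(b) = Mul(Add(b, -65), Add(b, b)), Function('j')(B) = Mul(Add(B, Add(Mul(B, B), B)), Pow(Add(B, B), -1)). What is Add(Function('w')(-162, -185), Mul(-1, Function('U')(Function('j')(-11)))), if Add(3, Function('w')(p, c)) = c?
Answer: Rational(-1627, 2) ≈ -813.50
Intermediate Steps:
Function('j')(B) = Mul(Rational(1, 2), Pow(B, -1), Add(Pow(B, 2), Mul(2, B))) (Function('j')(B) = Mul(Add(B, Add(Pow(B, 2), B)), Pow(Mul(2, B), -1)) = Mul(Add(B, Add(B, Pow(B, 2))), Mul(Rational(1, 2), Pow(B, -1))) = Mul(Add(Pow(B, 2), Mul(2, B)), Mul(Rational(1, 2), Pow(B, -1))) = Mul(Rational(1, 2), Pow(B, -1), Add(Pow(B, 2), Mul(2, B))))
Function('U')(b) = Mul(2, b, Add(-65, b)) (Function('U')(b) = Mul(Add(-65, b), Mul(2, b)) = Mul(2, b, Add(-65, b)))
Function('w')(p, c) = Add(-3, c)
Add(Function('w')(-162, -185), Mul(-1, Function('U')(Function('j')(-11)))) = Add(Add(-3, -185), Mul(-1, Mul(2, Add(1, Mul(Rational(1, 2), -11)), Add(-65, Add(1, Mul(Rational(1, 2), -11)))))) = Add(-188, Mul(-1, Mul(2, Add(1, Rational(-11, 2)), Add(-65, Add(1, Rational(-11, 2)))))) = Add(-188, Mul(-1, Mul(2, Rational(-9, 2), Add(-65, Rational(-9, 2))))) = Add(-188, Mul(-1, Mul(2, Rational(-9, 2), Rational(-139, 2)))) = Add(-188, Mul(-1, Rational(1251, 2))) = Add(-188, Rational(-1251, 2)) = Rational(-1627, 2)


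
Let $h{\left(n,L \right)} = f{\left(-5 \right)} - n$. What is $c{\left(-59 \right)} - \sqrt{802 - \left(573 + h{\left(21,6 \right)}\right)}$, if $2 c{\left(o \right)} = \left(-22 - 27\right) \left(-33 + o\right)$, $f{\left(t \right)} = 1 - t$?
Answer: $2254 - 2 \sqrt{61} \approx 2238.4$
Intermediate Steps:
$h{\left(n,L \right)} = 6 - n$ ($h{\left(n,L \right)} = \left(1 - -5\right) - n = \left(1 + 5\right) - n = 6 - n$)
$c{\left(o \right)} = \frac{1617}{2} - \frac{49 o}{2}$ ($c{\left(o \right)} = \frac{\left(-22 - 27\right) \left(-33 + o\right)}{2} = \frac{\left(-49\right) \left(-33 + o\right)}{2} = \frac{1617 - 49 o}{2} = \frac{1617}{2} - \frac{49 o}{2}$)
$c{\left(-59 \right)} - \sqrt{802 - \left(573 + h{\left(21,6 \right)}\right)} = \left(\frac{1617}{2} - - \frac{2891}{2}\right) - \sqrt{802 - \left(579 - 21\right)} = \left(\frac{1617}{2} + \frac{2891}{2}\right) - \sqrt{802 - 558} = 2254 - \sqrt{802 - 558} = 2254 - \sqrt{244} = 2254 - 2 \sqrt{61}$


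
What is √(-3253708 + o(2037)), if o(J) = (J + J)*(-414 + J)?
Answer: √3358394 ≈ 1832.6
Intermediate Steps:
o(J) = 2*J*(-414 + J) (o(J) = (2*J)*(-414 + J) = 2*J*(-414 + J))
√(-3253708 + o(2037)) = √(-3253708 + 2*2037*(-414 + 2037)) = √(-3253708 + 2*2037*1623) = √(-3253708 + 6612102) = √3358394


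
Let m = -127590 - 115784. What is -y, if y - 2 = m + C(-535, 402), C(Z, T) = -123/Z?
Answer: 130203897/535 ≈ 2.4337e+5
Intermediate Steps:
m = -243374
y = -130203897/535 (y = 2 + (-243374 - 123/(-535)) = 2 + (-243374 - 123*(-1/535)) = 2 + (-243374 + 123/535) = 2 - 130204967/535 = -130203897/535 ≈ -2.4337e+5)
-y = -1*(-130203897/535) = 130203897/535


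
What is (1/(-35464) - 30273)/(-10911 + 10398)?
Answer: 1073601673/18193032 ≈ 59.012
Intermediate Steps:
(1/(-35464) - 30273)/(-10911 + 10398) = (-1/35464 - 30273)/(-513) = -1073601673/35464*(-1/513) = 1073601673/18193032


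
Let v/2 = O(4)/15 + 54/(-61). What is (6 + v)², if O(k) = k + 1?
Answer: 802816/33489 ≈ 23.973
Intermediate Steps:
O(k) = 1 + k
v = -202/183 (v = 2*((1 + 4)/15 + 54/(-61)) = 2*(5*(1/15) + 54*(-1/61)) = 2*(⅓ - 54/61) = 2*(-101/183) = -202/183 ≈ -1.1038)
(6 + v)² = (6 - 202/183)² = (896/183)² = 802816/33489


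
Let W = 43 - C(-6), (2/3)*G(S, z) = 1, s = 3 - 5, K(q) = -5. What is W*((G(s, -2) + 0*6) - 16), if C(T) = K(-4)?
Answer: -696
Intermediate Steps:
C(T) = -5
s = -2
G(S, z) = 3/2 (G(S, z) = (3/2)*1 = 3/2)
W = 48 (W = 43 - 1*(-5) = 43 + 5 = 48)
W*((G(s, -2) + 0*6) - 16) = 48*((3/2 + 0*6) - 16) = 48*((3/2 + 0) - 16) = 48*(3/2 - 16) = 48*(-29/2) = -696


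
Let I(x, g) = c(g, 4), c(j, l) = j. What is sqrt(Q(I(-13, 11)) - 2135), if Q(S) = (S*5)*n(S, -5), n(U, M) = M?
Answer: I*sqrt(2410) ≈ 49.092*I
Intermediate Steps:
I(x, g) = g
Q(S) = -25*S (Q(S) = (S*5)*(-5) = (5*S)*(-5) = -25*S)
sqrt(Q(I(-13, 11)) - 2135) = sqrt(-25*11 - 2135) = sqrt(-275 - 2135) = sqrt(-2410) = I*sqrt(2410)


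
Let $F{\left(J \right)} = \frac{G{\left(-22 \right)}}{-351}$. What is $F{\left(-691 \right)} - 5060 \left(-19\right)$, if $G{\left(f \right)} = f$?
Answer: $\frac{33745162}{351} \approx 96140.0$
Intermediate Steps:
$F{\left(J \right)} = \frac{22}{351}$ ($F{\left(J \right)} = - \frac{22}{-351} = \left(-22\right) \left(- \frac{1}{351}\right) = \frac{22}{351}$)
$F{\left(-691 \right)} - 5060 \left(-19\right) = \frac{22}{351} - 5060 \left(-19\right) = \frac{22}{351} - -96140 = \frac{22}{351} + 96140 = \frac{33745162}{351}$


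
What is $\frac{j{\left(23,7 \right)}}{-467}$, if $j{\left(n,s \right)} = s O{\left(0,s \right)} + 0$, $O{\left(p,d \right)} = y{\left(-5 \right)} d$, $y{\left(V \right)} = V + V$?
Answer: $\frac{490}{467} \approx 1.0492$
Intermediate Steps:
$y{\left(V \right)} = 2 V$
$O{\left(p,d \right)} = - 10 d$ ($O{\left(p,d \right)} = 2 \left(-5\right) d = - 10 d$)
$j{\left(n,s \right)} = - 10 s^{2}$ ($j{\left(n,s \right)} = s \left(- 10 s\right) + 0 = - 10 s^{2} + 0 = - 10 s^{2}$)
$\frac{j{\left(23,7 \right)}}{-467} = \frac{\left(-10\right) 7^{2}}{-467} = \left(-10\right) 49 \left(- \frac{1}{467}\right) = \left(-490\right) \left(- \frac{1}{467}\right) = \frac{490}{467}$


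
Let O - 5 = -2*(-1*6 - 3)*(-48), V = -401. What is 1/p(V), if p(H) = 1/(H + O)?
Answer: -1260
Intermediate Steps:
O = -859 (O = 5 - 2*(-1*6 - 3)*(-48) = 5 - 2*(-6 - 3)*(-48) = 5 - 2*(-9)*(-48) = 5 - (-18)*(-48) = 5 - 1*864 = 5 - 864 = -859)
p(H) = 1/(-859 + H) (p(H) = 1/(H - 859) = 1/(-859 + H))
1/p(V) = 1/(1/(-859 - 401)) = 1/(1/(-1260)) = 1/(-1/1260) = -1260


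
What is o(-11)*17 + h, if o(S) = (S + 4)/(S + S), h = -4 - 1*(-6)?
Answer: 163/22 ≈ 7.4091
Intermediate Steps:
h = 2 (h = -4 + 6 = 2)
o(S) = (4 + S)/(2*S) (o(S) = (4 + S)/((2*S)) = (4 + S)*(1/(2*S)) = (4 + S)/(2*S))
o(-11)*17 + h = ((½)*(4 - 11)/(-11))*17 + 2 = ((½)*(-1/11)*(-7))*17 + 2 = (7/22)*17 + 2 = 119/22 + 2 = 163/22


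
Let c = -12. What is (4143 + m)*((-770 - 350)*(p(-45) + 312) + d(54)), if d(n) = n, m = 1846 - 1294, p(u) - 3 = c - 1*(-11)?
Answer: -1650884070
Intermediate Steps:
p(u) = 2 (p(u) = 3 + (-12 - 1*(-11)) = 3 + (-12 + 11) = 3 - 1 = 2)
m = 552
(4143 + m)*((-770 - 350)*(p(-45) + 312) + d(54)) = (4143 + 552)*((-770 - 350)*(2 + 312) + 54) = 4695*(-1120*314 + 54) = 4695*(-351680 + 54) = 4695*(-351626) = -1650884070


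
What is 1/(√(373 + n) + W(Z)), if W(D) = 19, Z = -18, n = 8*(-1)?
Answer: -19/4 + √365/4 ≈ 0.026243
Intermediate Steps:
n = -8
1/(√(373 + n) + W(Z)) = 1/(√(373 - 8) + 19) = 1/(√365 + 19) = 1/(19 + √365)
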